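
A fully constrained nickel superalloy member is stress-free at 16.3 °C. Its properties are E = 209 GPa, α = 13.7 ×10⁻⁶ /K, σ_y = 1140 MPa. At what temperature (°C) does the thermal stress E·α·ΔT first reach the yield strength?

414 °C

E·α·ΔT = 1140 MPa ⇒ ΔT = 1140 / (209.0×10³ × 13.7×10⁻⁶) = 398.1 K.
T = 16.3 + 398.1 = 414.4 °C.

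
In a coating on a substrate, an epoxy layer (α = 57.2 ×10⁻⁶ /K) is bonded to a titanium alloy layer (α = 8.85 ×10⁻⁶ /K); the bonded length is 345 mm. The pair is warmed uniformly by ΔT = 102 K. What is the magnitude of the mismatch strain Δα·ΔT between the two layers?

Δα = |57.2 − 8.85|×10⁻⁶/K = 48.4×10⁻⁶/K.
Mismatch strain = Δα·ΔT = 48.4×10⁻⁶ × 102.0 = 4.93×10⁻³.

4.93×10⁻³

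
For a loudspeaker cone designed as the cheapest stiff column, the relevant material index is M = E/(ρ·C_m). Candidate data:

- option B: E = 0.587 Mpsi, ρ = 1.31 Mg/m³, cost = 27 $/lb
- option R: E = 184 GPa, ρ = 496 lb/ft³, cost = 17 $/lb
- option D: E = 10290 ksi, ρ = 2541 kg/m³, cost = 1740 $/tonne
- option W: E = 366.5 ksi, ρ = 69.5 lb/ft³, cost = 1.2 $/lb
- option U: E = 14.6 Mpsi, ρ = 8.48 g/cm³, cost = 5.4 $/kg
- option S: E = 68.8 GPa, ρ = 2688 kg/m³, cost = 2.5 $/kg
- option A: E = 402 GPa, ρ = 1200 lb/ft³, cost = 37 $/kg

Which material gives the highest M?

option D

After converting to SI:
  option B: E = 4.047 GPa, ρ = 1310 kg/m³, cost = 59.52 $/kg
  option R: E = 184.0 GPa, ρ = 7945 kg/m³, cost = 37.48 $/kg
  option D: E = 70.95 GPa, ρ = 2541 kg/m³, cost = 1.740 $/kg
  option W: E = 2.527 GPa, ρ = 1113 kg/m³, cost = 2.646 $/kg
  option U: E = 100.7 GPa, ρ = 8480 kg/m³, cost = 5.400 $/kg
  option S: E = 68.80 GPa, ρ = 2688 kg/m³, cost = 2.500 $/kg
  option A: E = 402.0 GPa, ρ = 19220 kg/m³, cost = 37.00 $/kg
  option D: M = 16.0 MN·m per $
  option S: M = 10.2 MN·m per $
  option U: M = 2.20 MN·m per $
  option W: M = 0.858 MN·m per $
  option R: M = 0.618 MN·m per $
  option A: M = 0.565 MN·m per $
  option B: M = 0.0519 MN·m per $
Option D has the largest M.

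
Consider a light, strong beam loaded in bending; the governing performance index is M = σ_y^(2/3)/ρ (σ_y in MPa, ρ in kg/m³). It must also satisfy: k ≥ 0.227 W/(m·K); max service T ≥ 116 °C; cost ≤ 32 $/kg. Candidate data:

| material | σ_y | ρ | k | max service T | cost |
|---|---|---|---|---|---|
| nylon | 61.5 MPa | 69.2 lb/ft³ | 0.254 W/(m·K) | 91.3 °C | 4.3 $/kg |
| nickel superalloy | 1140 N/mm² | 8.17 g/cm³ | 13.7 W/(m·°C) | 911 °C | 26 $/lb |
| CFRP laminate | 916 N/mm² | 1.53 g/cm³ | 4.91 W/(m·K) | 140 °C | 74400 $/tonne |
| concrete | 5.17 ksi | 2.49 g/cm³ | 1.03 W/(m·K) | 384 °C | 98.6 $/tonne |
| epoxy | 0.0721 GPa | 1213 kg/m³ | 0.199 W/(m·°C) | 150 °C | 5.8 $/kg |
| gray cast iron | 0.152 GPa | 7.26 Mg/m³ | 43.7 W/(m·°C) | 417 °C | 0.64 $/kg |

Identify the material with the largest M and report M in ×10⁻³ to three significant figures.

Screen on constraints: k ≥ 0.227 W/(m·K); max service T ≥ 116 °C; cost ≤ 32 $/kg. Survivors: concrete, gray cast iron.
Putting every candidate on a common basis:
  concrete: σ_y = 35.65 MPa, ρ = 2490 kg/m³
  gray cast iron: σ_y = 152.0 MPa, ρ = 7260 kg/m³
  concrete: M = 4.35×10⁻³
  gray cast iron: M = 3.92×10⁻³
The maximum is for concrete.

concrete, M = 4.35×10⁻³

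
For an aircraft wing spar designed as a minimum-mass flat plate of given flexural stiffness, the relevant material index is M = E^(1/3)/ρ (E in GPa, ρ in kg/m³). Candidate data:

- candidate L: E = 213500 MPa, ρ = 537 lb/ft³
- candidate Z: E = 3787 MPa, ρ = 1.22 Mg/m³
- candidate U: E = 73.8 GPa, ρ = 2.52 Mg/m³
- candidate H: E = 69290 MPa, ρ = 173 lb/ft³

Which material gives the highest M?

candidate U

In SI units:
  candidate L: E = 213.5 GPa, ρ = 8602 kg/m³
  candidate Z: E = 3.787 GPa, ρ = 1220 kg/m³
  candidate U: E = 73.80 GPa, ρ = 2520 kg/m³
  candidate H: E = 69.29 GPa, ρ = 2771 kg/m³
  candidate U: M = 1.66×10⁻³
  candidate H: M = 1.48×10⁻³
  candidate Z: M = 1.28×10⁻³
  candidate L: M = 0.695×10⁻³
Highest index: candidate U.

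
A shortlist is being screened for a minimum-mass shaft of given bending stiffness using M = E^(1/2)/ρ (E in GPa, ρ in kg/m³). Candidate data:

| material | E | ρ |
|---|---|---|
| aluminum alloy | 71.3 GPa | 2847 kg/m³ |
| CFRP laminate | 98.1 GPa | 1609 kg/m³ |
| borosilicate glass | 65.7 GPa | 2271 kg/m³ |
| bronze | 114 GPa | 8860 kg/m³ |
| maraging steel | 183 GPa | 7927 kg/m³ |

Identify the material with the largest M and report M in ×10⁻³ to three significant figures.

Evaluate M for each candidate:
  CFRP laminate: M = 6.16×10⁻³
  borosilicate glass: M = 3.57×10⁻³
  aluminum alloy: M = 2.97×10⁻³
  maraging steel: M = 1.71×10⁻³
  bronze: M = 1.21×10⁻³
The maximum is for CFRP laminate.

CFRP laminate, M = 6.16×10⁻³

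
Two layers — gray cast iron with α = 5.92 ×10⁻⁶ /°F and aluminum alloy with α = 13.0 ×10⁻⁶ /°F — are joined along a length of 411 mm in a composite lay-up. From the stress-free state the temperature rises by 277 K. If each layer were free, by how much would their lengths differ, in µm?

1450 µm

gray cast iron: α = 5.92×10⁻⁶/°F × 9/5 = 10.7×10⁻⁶/K.
aluminum alloy: α = 13.0×10⁻⁶/°F × 9/5 = 23.4×10⁻⁶/K.
Δα = |10.7 − 23.4|×10⁻⁶/K = 12.7×10⁻⁶/K.
ΔL_mismatch = Δα·L·ΔT = 12.7×10⁻⁶ × 411.0 mm × 277.0 K = 1450 µm.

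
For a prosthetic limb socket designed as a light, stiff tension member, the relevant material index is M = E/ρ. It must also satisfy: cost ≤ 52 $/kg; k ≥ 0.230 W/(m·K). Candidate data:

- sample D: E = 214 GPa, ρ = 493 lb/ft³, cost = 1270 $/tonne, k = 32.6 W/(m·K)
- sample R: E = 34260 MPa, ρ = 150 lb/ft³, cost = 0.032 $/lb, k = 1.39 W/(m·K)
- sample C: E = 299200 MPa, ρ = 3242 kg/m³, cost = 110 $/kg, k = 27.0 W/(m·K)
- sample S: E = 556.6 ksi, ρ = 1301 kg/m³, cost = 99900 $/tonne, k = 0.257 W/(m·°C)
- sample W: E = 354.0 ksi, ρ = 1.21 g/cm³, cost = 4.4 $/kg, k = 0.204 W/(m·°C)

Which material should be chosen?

sample D

Screen on constraints: cost ≤ 52 $/kg; k ≥ 0.230 W/(m·K). Survivors: sample D, sample R.
Normalizing units and computing the index:
  sample D: E = 214.0 GPa, ρ = 7897 kg/m³
  sample R: E = 34.26 GPa, ρ = 2403 kg/m³
  sample D: M = 27.1 MN·m/kg
  sample R: M = 14.3 MN·m/kg
Sample D ranks first.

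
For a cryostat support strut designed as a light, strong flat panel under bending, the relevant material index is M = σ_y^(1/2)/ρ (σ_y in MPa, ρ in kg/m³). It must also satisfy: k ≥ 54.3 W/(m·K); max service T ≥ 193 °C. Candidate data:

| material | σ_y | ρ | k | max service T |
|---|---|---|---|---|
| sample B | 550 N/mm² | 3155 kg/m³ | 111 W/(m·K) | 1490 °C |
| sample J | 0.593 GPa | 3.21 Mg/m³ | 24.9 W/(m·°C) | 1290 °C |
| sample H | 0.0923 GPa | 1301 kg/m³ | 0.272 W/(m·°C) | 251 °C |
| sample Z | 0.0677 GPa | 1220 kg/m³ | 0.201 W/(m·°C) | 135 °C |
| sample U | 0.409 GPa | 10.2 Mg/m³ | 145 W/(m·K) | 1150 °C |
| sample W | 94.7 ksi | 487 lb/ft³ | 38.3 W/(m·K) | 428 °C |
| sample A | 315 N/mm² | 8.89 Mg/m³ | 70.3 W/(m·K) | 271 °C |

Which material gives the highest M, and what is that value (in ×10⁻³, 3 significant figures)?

Screen on constraints: k ≥ 54.3 W/(m·K); max service T ≥ 193 °C. Survivors: sample B, sample U, sample A.
Putting every candidate on a common basis:
  sample B: σ_y = 550.0 MPa, ρ = 3155 kg/m³
  sample U: σ_y = 409.0 MPa, ρ = 10200 kg/m³
  sample A: σ_y = 315.0 MPa, ρ = 8890 kg/m³
  sample B: M = 7.43×10⁻³
  sample A: M = 2.00×10⁻³
  sample U: M = 1.98×10⁻³
Highest index: sample B.

sample B, M = 7.43×10⁻³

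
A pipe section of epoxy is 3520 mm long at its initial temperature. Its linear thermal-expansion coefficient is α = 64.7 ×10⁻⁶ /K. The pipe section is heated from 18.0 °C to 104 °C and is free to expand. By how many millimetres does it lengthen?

19.6 mm

ΔT = 104 − 18.0 = 86.00 K.
ΔL = α·L₀·ΔT = 64.7×10⁻⁶ × 3520 mm × 86.00 K = 19.6 mm.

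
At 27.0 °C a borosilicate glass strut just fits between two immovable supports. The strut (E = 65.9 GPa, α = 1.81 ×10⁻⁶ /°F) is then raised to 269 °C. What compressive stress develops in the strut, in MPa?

α = 1.81×10⁻⁶/°F × 9/5 = 3.26×10⁻⁶/K.
ΔT = 242.0 K. Constrained thermal stress σ = E·α·ΔT = 65.90×10³ MPa × 3.26×10⁻⁶ × 242.0 = 52.0 MPa (compressive).

52.0 MPa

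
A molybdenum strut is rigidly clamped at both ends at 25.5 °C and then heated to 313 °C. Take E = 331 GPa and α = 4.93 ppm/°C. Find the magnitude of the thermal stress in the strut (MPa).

469 MPa

ΔT = 287.5 K. Constrained thermal stress σ = E·α·ΔT = 331.0×10³ MPa × 4.93×10⁻⁶ × 287.5 = 469 MPa (compressive).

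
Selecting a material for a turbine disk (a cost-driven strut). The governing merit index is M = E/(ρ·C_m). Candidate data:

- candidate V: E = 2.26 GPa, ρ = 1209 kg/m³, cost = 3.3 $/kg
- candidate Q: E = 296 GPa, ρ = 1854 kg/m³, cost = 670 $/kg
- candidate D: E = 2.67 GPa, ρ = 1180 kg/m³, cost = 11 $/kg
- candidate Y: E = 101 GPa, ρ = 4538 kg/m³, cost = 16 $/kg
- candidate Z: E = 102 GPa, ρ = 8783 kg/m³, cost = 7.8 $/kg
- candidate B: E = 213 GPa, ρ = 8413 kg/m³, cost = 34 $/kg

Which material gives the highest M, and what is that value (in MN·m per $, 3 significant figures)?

Per-candidate index values:
  candidate Z: M = 1.49 MN·m per $
  candidate Y: M = 1.39 MN·m per $
  candidate B: M = 0.745 MN·m per $
  candidate V: M = 0.566 MN·m per $
  candidate Q: M = 0.238 MN·m per $
  candidate D: M = 0.206 MN·m per $
Candidate Z ranks first.

candidate Z, M = 1.49 MN·m per $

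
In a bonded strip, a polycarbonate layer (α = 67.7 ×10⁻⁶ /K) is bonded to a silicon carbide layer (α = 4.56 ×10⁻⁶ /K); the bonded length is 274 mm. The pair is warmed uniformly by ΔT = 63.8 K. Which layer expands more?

polycarbonate

α(polycarbonate) = 67.7×10⁻⁶/K vs α(silicon carbide) = 4.56×10⁻⁶/K.
Higher α expands more for the same ΔT: polycarbonate.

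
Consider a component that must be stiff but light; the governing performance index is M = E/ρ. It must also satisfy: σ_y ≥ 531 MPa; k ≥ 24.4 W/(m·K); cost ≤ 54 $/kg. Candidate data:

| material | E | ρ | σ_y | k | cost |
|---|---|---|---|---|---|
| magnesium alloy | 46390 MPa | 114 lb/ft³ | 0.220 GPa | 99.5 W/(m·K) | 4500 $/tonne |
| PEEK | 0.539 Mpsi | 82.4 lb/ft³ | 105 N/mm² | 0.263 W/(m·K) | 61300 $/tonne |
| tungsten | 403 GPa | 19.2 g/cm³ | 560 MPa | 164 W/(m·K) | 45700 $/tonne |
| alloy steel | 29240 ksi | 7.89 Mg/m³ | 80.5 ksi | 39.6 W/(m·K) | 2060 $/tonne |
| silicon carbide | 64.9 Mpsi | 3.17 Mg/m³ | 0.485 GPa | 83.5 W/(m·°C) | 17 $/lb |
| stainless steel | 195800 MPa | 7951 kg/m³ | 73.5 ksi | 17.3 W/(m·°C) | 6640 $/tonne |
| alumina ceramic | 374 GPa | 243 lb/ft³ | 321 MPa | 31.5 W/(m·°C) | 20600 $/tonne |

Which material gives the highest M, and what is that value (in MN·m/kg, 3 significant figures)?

Screen on constraints: σ_y ≥ 531 MPa; k ≥ 24.4 W/(m·K); cost ≤ 54 $/kg. Survivors: tungsten, alloy steel.
Convert each candidate to consistent units, then evaluate M:
  tungsten: E = 403.0 GPa, ρ = 19200 kg/m³
  alloy steel: E = 201.6 GPa, ρ = 7890 kg/m³
  alloy steel: M = 25.6 MN·m/kg
  tungsten: M = 21.0 MN·m/kg
The maximum is for alloy steel.

alloy steel, M = 25.6 MN·m/kg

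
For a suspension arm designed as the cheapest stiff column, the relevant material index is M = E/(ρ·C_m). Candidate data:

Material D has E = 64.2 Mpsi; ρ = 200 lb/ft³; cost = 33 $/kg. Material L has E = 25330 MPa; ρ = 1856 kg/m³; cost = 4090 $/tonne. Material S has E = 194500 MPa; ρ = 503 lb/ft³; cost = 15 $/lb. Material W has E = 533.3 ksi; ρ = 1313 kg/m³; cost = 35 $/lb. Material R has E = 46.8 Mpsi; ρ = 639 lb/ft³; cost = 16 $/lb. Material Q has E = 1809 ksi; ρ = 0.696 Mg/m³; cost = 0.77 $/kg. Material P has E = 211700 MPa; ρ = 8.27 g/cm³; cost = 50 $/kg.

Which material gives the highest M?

In SI units:
  material D: E = 442.6 GPa, ρ = 3204 kg/m³, cost = 33.00 $/kg
  material L: E = 25.33 GPa, ρ = 1856 kg/m³, cost = 4.090 $/kg
  material S: E = 194.5 GPa, ρ = 8057 kg/m³, cost = 33.07 $/kg
  material W: E = 3.677 GPa, ρ = 1313 kg/m³, cost = 77.16 $/kg
  material R: E = 322.7 GPa, ρ = 10240 kg/m³, cost = 35.27 $/kg
  material Q: E = 12.47 GPa, ρ = 696.0 kg/m³, cost = 0.7700 $/kg
  material P: E = 211.7 GPa, ρ = 8270 kg/m³, cost = 50.00 $/kg
  material Q: M = 23.3 MN·m per $
  material D: M = 4.19 MN·m per $
  material L: M = 3.34 MN·m per $
  material R: M = 0.894 MN·m per $
  material S: M = 0.730 MN·m per $
  material P: M = 0.512 MN·m per $
  material W: M = 0.0363 MN·m per $
Highest index: material Q.

material Q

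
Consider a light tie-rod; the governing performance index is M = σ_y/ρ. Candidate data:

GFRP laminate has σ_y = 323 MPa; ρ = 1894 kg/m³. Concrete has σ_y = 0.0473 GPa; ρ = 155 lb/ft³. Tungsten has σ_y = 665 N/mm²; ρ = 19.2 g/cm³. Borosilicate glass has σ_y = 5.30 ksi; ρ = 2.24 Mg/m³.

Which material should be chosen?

GFRP laminate

Convert each candidate to consistent units, then evaluate M:
  GFRP laminate: σ_y = 323.0 MPa, ρ = 1894 kg/m³
  concrete: σ_y = 47.30 MPa, ρ = 2483 kg/m³
  tungsten: σ_y = 665.0 MPa, ρ = 19200 kg/m³
  borosilicate glass: σ_y = 36.54 MPa, ρ = 2240 kg/m³
  GFRP laminate: M = 171 kN·m/kg
  tungsten: M = 34.6 kN·m/kg
  concrete: M = 19.1 kN·m/kg
  borosilicate glass: M = 16.3 kN·m/kg
The maximum is for GFRP laminate.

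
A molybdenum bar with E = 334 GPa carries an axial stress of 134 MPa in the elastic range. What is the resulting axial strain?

4.01×10⁻⁴

ε = σ/E = 134 / 334000 = 4.01×10⁻⁴.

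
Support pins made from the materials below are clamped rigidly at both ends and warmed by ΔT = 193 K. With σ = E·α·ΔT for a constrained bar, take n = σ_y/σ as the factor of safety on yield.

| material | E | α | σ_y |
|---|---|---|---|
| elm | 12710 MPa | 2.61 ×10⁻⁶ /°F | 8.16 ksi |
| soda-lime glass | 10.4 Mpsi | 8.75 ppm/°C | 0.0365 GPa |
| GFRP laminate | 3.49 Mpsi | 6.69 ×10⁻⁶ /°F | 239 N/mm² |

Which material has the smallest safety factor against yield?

In consistent units (E in GPa, α in ×10⁻⁶/K, σ_y in MPa):
  elm: E = 12.71, α = 4.70, σ_y = 56.26 → σ = 11.5 MPa, n = 4.88
  soda-lime glass: E = 71.71, α = 8.75, σ_y = 36.50 → σ = 121 MPa, n = 0.301
  GFRP laminate: E = 24.06, α = 12.0, σ_y = 239.0 → σ = 55.9 MPa, n = 4.27
Smallest n: soda-lime glass with n = 0.301.

soda-lime glass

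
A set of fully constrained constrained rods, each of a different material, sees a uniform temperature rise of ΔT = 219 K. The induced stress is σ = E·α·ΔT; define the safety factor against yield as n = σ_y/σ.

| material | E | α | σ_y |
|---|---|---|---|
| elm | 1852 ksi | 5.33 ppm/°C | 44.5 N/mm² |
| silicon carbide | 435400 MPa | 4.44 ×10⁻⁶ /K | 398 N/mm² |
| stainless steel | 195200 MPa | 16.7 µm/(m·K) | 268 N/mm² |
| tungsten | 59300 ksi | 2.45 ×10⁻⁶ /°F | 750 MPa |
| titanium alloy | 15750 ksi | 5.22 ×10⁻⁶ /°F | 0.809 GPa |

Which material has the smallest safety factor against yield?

stainless steel

In consistent units (E in GPa, α in ×10⁻⁶/K, σ_y in MPa):
  elm: E = 12.77, α = 5.33, σ_y = 44.50 → σ = 14.9 MPa, n = 2.99
  silicon carbide: E = 435.4, α = 4.44, σ_y = 398.0 → σ = 423 MPa, n = 0.940
  stainless steel: E = 195.2, α = 16.7, σ_y = 268.0 → σ = 714 MPa, n = 0.375
  tungsten: E = 408.9, α = 4.41, σ_y = 750.0 → σ = 395 MPa, n = 1.90
  titanium alloy: E = 108.6, α = 9.40, σ_y = 809.0 → σ = 223 MPa, n = 3.62
Stainless steel has the lowest safety factor, n = 0.375.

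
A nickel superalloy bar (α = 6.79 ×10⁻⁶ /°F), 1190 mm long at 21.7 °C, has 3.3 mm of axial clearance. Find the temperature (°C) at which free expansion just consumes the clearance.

α = 6.79×10⁻⁶/°F × 9/5 = 12.2×10⁻⁶/K.
α·L₀·ΔT = 3.3 mm ⇒ ΔT = 3.3 / (12.2×10⁻⁶ × 1190.0) = 226.9 K.
T = 21.7 + 226.9 = 248.6 °C.

249 °C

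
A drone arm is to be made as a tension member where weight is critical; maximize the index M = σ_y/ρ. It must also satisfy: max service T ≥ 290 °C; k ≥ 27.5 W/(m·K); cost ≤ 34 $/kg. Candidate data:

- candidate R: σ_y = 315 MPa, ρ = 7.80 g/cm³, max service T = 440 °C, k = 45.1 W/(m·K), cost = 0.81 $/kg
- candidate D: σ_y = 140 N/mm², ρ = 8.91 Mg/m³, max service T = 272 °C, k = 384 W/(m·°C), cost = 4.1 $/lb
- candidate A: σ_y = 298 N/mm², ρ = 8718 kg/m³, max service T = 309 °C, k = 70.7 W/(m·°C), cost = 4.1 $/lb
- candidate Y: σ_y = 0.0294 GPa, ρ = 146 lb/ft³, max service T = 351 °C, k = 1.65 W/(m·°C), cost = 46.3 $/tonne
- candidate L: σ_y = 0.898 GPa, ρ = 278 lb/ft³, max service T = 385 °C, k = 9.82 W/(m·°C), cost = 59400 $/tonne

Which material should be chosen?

Screen on constraints: max service T ≥ 290 °C; k ≥ 27.5 W/(m·K); cost ≤ 34 $/kg. Survivors: candidate R, candidate A.
In SI units:
  candidate R: σ_y = 315.0 MPa, ρ = 7800 kg/m³
  candidate A: σ_y = 298.0 MPa, ρ = 8718 kg/m³
  candidate R: M = 40.4 kN·m/kg
  candidate A: M = 34.2 kN·m/kg
Candidate R ranks first.

candidate R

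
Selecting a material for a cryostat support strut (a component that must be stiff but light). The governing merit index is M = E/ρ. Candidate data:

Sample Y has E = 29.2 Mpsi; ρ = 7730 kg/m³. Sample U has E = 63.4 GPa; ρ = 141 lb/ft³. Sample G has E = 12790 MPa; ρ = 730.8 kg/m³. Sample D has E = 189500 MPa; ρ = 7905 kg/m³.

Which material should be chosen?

sample U

Normalizing units and computing the index:
  sample Y: E = 201.3 GPa, ρ = 7730 kg/m³
  sample U: E = 63.40 GPa, ρ = 2259 kg/m³
  sample G: E = 12.79 GPa, ρ = 730.8 kg/m³
  sample D: E = 189.5 GPa, ρ = 7905 kg/m³
  sample U: M = 28.1 MN·m/kg
  sample Y: M = 26.0 MN·m/kg
  sample D: M = 24.0 MN·m/kg
  sample G: M = 17.5 MN·m/kg
The maximum is for sample U.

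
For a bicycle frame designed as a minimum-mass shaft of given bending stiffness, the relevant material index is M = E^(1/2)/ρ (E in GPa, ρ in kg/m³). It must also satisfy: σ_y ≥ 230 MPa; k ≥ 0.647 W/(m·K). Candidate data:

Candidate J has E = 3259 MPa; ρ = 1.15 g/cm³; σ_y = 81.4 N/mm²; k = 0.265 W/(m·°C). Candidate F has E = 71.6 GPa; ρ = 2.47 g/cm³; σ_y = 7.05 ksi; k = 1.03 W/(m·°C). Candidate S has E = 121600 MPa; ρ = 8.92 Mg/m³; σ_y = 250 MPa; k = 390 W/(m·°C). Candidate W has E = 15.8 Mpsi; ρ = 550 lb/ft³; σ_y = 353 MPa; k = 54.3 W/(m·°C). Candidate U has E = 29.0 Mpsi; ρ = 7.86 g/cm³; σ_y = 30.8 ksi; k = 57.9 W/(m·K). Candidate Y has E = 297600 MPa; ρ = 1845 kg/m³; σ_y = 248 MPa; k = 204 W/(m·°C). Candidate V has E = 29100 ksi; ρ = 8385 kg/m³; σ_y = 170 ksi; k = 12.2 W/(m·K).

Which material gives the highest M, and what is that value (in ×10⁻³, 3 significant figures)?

candidate Y, M = 9.35×10⁻³

Screen on constraints: σ_y ≥ 230 MPa; k ≥ 0.647 W/(m·K). Survivors: candidate S, candidate W, candidate Y, candidate V.
Convert each candidate to consistent units, then evaluate M:
  candidate S: E = 121.6 GPa, ρ = 8920 kg/m³
  candidate W: E = 108.9 GPa, ρ = 8810 kg/m³
  candidate Y: E = 297.6 GPa, ρ = 1845 kg/m³
  candidate V: E = 200.6 GPa, ρ = 8385 kg/m³
  candidate Y: M = 9.35×10⁻³
  candidate V: M = 1.69×10⁻³
  candidate S: M = 1.24×10⁻³
  candidate W: M = 1.18×10⁻³
Candidate Y ranks first.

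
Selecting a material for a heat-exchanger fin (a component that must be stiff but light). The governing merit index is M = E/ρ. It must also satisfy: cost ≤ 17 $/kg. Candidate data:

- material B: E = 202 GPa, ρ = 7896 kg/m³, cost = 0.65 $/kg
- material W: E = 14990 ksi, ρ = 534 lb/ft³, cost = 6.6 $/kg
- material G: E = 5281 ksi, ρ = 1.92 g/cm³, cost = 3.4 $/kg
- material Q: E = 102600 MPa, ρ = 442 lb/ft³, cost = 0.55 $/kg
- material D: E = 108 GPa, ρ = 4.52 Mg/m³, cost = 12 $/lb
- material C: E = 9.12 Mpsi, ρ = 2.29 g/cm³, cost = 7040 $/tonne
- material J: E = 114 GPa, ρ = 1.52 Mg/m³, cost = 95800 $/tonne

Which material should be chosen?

Screen on constraints: cost ≤ 17 $/kg. Survivors: material B, material W, material G, material Q, material C.
Putting every candidate on a common basis:
  material B: E = 202.0 GPa, ρ = 7896 kg/m³
  material W: E = 103.4 GPa, ρ = 8554 kg/m³
  material G: E = 36.41 GPa, ρ = 1920 kg/m³
  material Q: E = 102.6 GPa, ρ = 7080 kg/m³
  material C: E = 62.88 GPa, ρ = 2290 kg/m³
  material C: M = 27.5 MN·m/kg
  material B: M = 25.6 MN·m/kg
  material G: M = 19.0 MN·m/kg
  material Q: M = 14.5 MN·m/kg
  material W: M = 12.1 MN·m/kg
Material C ranks first.

material C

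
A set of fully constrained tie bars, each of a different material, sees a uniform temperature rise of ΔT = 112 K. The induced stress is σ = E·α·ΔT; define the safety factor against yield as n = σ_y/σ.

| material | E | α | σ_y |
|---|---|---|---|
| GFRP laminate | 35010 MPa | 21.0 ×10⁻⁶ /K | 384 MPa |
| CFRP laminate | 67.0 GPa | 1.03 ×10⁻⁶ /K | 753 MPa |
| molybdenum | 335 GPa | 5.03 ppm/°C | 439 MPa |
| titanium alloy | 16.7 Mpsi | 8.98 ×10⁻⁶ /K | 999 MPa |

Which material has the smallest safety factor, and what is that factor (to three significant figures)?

molybdenum, n = 2.33

In consistent units (E in GPa, α in ×10⁻⁶/K, σ_y in MPa):
  GFRP laminate: E = 35.01, α = 21.0, σ_y = 384.0 → σ = 82.3 MPa, n = 4.66
  CFRP laminate: E = 67.00, α = 1.03, σ_y = 753.0 → σ = 7.73 MPa, n = 97.4
  molybdenum: E = 335.0, α = 5.03, σ_y = 439.0 → σ = 189 MPa, n = 2.33
  titanium alloy: E = 115.1, α = 8.98, σ_y = 999.0 → σ = 116 MPa, n = 8.63
Molybdenum has the lowest safety factor, n = 2.33.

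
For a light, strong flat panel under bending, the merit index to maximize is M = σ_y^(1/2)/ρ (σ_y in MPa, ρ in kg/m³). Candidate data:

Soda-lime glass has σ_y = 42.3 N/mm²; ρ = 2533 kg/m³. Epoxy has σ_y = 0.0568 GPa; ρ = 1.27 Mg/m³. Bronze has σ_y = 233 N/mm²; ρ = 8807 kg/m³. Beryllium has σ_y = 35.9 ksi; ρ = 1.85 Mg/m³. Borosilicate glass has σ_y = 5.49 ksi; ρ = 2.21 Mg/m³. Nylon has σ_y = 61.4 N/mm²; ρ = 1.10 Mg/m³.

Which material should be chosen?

In SI units:
  soda-lime glass: σ_y = 42.30 MPa, ρ = 2533 kg/m³
  epoxy: σ_y = 56.80 MPa, ρ = 1270 kg/m³
  bronze: σ_y = 233.0 MPa, ρ = 8807 kg/m³
  beryllium: σ_y = 247.5 MPa, ρ = 1850 kg/m³
  borosilicate glass: σ_y = 37.85 MPa, ρ = 2210 kg/m³
  nylon: σ_y = 61.40 MPa, ρ = 1100 kg/m³
  beryllium: M = 8.50×10⁻³
  nylon: M = 7.12×10⁻³
  epoxy: M = 5.93×10⁻³
  borosilicate glass: M = 2.78×10⁻³
  soda-lime glass: M = 2.57×10⁻³
  bronze: M = 1.73×10⁻³
Beryllium has the largest M.

beryllium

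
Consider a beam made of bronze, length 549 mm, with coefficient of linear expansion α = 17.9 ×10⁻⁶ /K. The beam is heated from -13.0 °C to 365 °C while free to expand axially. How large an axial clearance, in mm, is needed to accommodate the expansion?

ΔT = 365 − (-13.0) = 378.0 K.
ΔL = α·L₀·ΔT = 17.9×10⁻⁶ × 549 mm × 378.0 K = 3.71 mm.

3.71 mm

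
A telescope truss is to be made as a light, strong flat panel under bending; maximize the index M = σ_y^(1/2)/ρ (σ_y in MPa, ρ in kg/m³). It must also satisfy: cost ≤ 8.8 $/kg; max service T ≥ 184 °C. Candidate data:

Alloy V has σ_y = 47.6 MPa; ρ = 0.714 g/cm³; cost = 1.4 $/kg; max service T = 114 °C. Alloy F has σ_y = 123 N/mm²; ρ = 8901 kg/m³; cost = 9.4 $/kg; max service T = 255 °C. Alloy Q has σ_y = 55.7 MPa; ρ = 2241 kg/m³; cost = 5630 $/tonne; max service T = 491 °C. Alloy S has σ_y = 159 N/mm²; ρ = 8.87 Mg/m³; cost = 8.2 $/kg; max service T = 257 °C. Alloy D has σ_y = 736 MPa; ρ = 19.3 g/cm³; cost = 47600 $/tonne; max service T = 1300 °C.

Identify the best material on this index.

Screen on constraints: cost ≤ 8.8 $/kg; max service T ≥ 184 °C. Survivors: alloy Q, alloy S.
Putting every candidate on a common basis:
  alloy Q: σ_y = 55.70 MPa, ρ = 2241 kg/m³
  alloy S: σ_y = 159.0 MPa, ρ = 8870 kg/m³
  alloy Q: M = 3.33×10⁻³
  alloy S: M = 1.42×10⁻³
Highest index: alloy Q.

alloy Q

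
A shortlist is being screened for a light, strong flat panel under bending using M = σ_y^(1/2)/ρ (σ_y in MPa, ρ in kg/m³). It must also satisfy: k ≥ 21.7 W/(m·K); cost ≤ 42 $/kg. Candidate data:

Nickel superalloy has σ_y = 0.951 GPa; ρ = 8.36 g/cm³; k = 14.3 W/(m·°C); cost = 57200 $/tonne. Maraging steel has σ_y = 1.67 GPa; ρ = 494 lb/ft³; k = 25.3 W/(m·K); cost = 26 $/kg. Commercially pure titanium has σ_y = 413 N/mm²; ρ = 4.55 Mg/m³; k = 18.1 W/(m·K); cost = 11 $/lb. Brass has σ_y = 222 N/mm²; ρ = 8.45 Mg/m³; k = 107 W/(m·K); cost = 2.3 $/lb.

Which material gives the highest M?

maraging steel

Screen on constraints: k ≥ 21.7 W/(m·K); cost ≤ 42 $/kg. Survivors: maraging steel, brass.
Convert each candidate to consistent units, then evaluate M:
  maraging steel: σ_y = 1670 MPa, ρ = 7913 kg/m³
  brass: σ_y = 222.0 MPa, ρ = 8450 kg/m³
  maraging steel: M = 5.16×10⁻³
  brass: M = 1.76×10⁻³
Maraging steel has the largest M.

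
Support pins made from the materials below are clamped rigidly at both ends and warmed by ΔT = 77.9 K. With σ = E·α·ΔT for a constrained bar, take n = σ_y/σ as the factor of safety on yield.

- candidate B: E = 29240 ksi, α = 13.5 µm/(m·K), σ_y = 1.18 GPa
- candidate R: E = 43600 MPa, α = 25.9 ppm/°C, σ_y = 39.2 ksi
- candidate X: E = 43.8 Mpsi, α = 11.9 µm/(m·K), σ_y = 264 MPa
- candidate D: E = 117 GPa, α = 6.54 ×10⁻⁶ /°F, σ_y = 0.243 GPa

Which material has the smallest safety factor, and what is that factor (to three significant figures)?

Per material, after unit conversion:
  candidate B: E = 201.6, α = 13.5, σ_y = 1180 → σ = 212 MPa, n = 5.57
  candidate R: E = 43.60, α = 25.9, σ_y = 270.3 → σ = 88.0 MPa, n = 3.07
  candidate X: E = 302.0, α = 11.9, σ_y = 264.0 → σ = 280 MPa, n = 0.943
  candidate D: E = 117.0, α = 11.8, σ_y = 243.0 → σ = 107 MPa, n = 2.26
The minimum is candidate X at n = 0.943.

candidate X, n = 0.943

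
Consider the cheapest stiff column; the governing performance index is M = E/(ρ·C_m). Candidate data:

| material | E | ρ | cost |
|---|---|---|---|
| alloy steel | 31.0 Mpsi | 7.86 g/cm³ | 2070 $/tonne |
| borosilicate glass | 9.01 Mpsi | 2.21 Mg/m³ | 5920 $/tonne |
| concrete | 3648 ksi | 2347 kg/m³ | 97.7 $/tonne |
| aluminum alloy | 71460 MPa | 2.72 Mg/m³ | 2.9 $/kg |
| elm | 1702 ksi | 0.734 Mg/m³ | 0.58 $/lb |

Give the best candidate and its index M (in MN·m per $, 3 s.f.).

After converting to SI:
  alloy steel: E = 213.7 GPa, ρ = 7860 kg/m³, cost = 2.070 $/kg
  borosilicate glass: E = 62.12 GPa, ρ = 2210 kg/m³, cost = 5.920 $/kg
  concrete: E = 25.15 GPa, ρ = 2347 kg/m³, cost = 0.09770 $/kg
  aluminum alloy: E = 71.46 GPa, ρ = 2720 kg/m³, cost = 2.900 $/kg
  elm: E = 11.73 GPa, ρ = 734.0 kg/m³, cost = 1.279 $/kg
  concrete: M = 110 MN·m per $
  alloy steel: M = 13.1 MN·m per $
  elm: M = 12.5 MN·m per $
  aluminum alloy: M = 9.06 MN·m per $
  borosilicate glass: M = 4.75 MN·m per $
Highest index: concrete.

concrete, M = 110 MN·m per $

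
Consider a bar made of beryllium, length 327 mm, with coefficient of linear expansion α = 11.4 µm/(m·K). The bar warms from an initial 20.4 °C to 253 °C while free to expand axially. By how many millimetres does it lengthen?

0.867 mm

ΔT = 253 − 20.4 = 232.6 K.
ΔL = α·L₀·ΔT = 11.4×10⁻⁶ × 327 mm × 232.6 K = 0.867 mm.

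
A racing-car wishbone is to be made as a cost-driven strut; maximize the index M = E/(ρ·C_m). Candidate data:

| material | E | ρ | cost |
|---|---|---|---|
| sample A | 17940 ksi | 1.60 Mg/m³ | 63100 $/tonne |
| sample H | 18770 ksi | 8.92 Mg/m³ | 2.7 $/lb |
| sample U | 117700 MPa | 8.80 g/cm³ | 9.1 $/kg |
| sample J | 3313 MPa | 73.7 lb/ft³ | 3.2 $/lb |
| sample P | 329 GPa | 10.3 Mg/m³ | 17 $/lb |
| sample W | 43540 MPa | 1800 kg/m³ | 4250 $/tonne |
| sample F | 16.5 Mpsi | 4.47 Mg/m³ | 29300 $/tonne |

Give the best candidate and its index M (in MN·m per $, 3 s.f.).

sample W, M = 5.69 MN·m per $

In SI units:
  sample A: E = 123.7 GPa, ρ = 1600 kg/m³, cost = 63.10 $/kg
  sample H: E = 129.4 GPa, ρ = 8920 kg/m³, cost = 5.952 $/kg
  sample U: E = 117.7 GPa, ρ = 8800 kg/m³, cost = 9.100 $/kg
  sample J: E = 3.313 GPa, ρ = 1181 kg/m³, cost = 7.055 $/kg
  sample P: E = 329.0 GPa, ρ = 10300 kg/m³, cost = 37.48 $/kg
  sample W: E = 43.54 GPa, ρ = 1800 kg/m³, cost = 4.250 $/kg
  sample F: E = 113.8 GPa, ρ = 4470 kg/m³, cost = 29.30 $/kg
  sample W: M = 5.69 MN·m per $
  sample H: M = 2.44 MN·m per $
  sample U: M = 1.47 MN·m per $
  sample A: M = 1.23 MN·m per $
  sample F: M = 0.869 MN·m per $
  sample P: M = 0.852 MN·m per $
  sample J: M = 0.398 MN·m per $
Highest index: sample W.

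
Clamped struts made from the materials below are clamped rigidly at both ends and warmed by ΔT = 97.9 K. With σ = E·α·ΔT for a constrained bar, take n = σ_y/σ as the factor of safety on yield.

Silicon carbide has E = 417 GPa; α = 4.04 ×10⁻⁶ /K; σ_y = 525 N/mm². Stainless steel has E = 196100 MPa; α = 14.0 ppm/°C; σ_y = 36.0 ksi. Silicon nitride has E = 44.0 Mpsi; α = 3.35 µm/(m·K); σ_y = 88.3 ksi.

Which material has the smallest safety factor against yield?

stainless steel

Converting E to GPa, α to ×10⁻⁶/K, σ_y to MPa, then σ and n for each:
  silicon carbide: E = 417.0, α = 4.04, σ_y = 525.0 → σ = 165 MPa, n = 3.18
  stainless steel: E = 196.1, α = 14.0, σ_y = 248.2 → σ = 269 MPa, n = 0.923
  silicon nitride: E = 303.4, α = 3.35, σ_y = 608.8 → σ = 99.5 MPa, n = 6.12
Smallest n: stainless steel with n = 0.923.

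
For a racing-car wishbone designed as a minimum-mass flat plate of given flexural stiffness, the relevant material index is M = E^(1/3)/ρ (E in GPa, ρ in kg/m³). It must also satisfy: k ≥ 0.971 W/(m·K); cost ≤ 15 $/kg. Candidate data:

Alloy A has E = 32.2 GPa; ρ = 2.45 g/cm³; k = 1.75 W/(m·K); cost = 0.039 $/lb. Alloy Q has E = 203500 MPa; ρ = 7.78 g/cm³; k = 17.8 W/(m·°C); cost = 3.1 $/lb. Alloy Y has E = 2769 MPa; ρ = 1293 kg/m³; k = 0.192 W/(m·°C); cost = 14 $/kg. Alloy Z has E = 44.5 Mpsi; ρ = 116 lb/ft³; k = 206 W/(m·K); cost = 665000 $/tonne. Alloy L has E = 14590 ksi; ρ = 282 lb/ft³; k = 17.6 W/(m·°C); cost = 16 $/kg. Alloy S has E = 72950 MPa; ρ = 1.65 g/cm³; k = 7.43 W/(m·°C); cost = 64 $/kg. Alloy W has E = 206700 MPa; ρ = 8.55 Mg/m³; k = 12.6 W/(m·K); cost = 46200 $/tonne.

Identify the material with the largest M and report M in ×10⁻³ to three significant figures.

alloy A, M = 1.30×10⁻³

Screen on constraints: k ≥ 0.971 W/(m·K); cost ≤ 15 $/kg. Survivors: alloy A, alloy Q.
Normalizing units and computing the index:
  alloy A: E = 32.20 GPa, ρ = 2450 kg/m³
  alloy Q: E = 203.5 GPa, ρ = 7780 kg/m³
  alloy A: M = 1.30×10⁻³
  alloy Q: M = 0.756×10⁻³
The maximum is for alloy A.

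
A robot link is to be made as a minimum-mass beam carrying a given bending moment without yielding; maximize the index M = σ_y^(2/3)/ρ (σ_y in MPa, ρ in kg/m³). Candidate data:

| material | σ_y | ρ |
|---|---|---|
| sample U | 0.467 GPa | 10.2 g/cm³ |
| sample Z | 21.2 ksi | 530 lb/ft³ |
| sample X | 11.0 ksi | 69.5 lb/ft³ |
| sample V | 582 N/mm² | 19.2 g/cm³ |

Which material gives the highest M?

sample X

Normalizing units and computing the index:
  sample U: σ_y = 467.0 MPa, ρ = 10200 kg/m³
  sample Z: σ_y = 146.2 MPa, ρ = 8490 kg/m³
  sample X: σ_y = 75.84 MPa, ρ = 1113 kg/m³
  sample V: σ_y = 582.0 MPa, ρ = 19200 kg/m³
  sample X: M = 16.1×10⁻³
  sample U: M = 5.90×10⁻³
  sample V: M = 3.63×10⁻³
  sample Z: M = 3.27×10⁻³
Sample X has the largest M.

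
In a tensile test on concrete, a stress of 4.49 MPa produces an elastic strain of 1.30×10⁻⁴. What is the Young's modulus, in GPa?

E = σ/ε = 4.49 MPa / 1.30×10⁻⁴ = 34540 MPa = 34.5 GPa.

34.5 GPa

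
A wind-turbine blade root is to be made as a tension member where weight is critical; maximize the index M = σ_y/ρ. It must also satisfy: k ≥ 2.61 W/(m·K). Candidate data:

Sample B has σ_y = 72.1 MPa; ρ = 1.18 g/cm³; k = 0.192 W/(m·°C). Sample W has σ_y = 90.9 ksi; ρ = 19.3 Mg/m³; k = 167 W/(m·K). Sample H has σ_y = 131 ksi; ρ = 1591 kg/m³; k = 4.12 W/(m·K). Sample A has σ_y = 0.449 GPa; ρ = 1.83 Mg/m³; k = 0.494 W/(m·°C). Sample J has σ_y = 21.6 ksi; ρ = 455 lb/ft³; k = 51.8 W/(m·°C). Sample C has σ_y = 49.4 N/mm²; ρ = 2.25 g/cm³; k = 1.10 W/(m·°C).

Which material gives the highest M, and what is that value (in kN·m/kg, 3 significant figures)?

Screen on constraints: k ≥ 2.61 W/(m·K). Survivors: sample W, sample H, sample J.
Normalizing units and computing the index:
  sample W: σ_y = 626.7 MPa, ρ = 19300 kg/m³
  sample H: σ_y = 903.2 MPa, ρ = 1591 kg/m³
  sample J: σ_y = 148.9 MPa, ρ = 7288 kg/m³
  sample H: M = 568 kN·m/kg
  sample W: M = 32.5 kN·m/kg
  sample J: M = 20.4 kN·m/kg
The maximum is for sample H.

sample H, M = 568 kN·m/kg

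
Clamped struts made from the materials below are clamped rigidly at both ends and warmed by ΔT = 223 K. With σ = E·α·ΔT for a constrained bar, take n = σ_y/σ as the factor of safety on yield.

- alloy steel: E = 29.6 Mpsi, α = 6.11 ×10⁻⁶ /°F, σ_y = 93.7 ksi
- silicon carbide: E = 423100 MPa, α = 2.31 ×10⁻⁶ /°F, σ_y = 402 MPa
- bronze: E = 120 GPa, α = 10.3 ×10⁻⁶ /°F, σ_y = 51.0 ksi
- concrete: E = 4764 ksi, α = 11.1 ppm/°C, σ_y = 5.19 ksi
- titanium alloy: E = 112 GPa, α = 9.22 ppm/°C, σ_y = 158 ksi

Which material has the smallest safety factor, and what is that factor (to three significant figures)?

concrete, n = 0.440

In consistent units (E in GPa, α in ×10⁻⁶/K, σ_y in MPa):
  alloy steel: E = 204.1, α = 11.0, σ_y = 646.0 → σ = 501 MPa, n = 1.29
  silicon carbide: E = 423.1, α = 4.16, σ_y = 402.0 → σ = 392 MPa, n = 1.02
  bronze: E = 120.0, α = 18.5, σ_y = 351.6 → σ = 496 MPa, n = 0.709
  concrete: E = 32.85, α = 11.1, σ_y = 35.78 → σ = 81.3 MPa, n = 0.440
  titanium alloy: E = 112.0, α = 9.22, σ_y = 1089 → σ = 230 MPa, n = 4.73
The minimum is concrete at n = 0.440.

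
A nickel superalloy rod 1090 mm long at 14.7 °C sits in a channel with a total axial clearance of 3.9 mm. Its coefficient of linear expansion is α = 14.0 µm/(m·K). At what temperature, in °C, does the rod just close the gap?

270 °C

α·L₀·ΔT = 3.9 mm ⇒ ΔT = 3.9 / (14.0×10⁻⁶ × 1090.0) = 255.6 K.
T = 14.7 + 255.6 = 270.3 °C.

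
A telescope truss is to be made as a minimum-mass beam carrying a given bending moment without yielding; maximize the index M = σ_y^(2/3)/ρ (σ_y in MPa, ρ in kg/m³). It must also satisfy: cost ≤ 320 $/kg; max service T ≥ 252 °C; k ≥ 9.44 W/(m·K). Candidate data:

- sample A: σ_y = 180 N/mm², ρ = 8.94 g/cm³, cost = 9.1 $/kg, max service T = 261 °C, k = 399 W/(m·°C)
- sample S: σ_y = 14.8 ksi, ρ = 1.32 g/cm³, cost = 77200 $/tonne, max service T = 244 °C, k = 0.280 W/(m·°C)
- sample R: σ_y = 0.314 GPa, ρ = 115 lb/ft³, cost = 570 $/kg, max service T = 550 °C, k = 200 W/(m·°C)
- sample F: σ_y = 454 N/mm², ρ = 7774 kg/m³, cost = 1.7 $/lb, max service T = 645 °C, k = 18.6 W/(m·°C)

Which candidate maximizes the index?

Screen on constraints: cost ≤ 320 $/kg; max service T ≥ 252 °C; k ≥ 9.44 W/(m·K). Survivors: sample A, sample F.
In SI units:
  sample A: σ_y = 180.0 MPa, ρ = 8940 kg/m³
  sample F: σ_y = 454.0 MPa, ρ = 7774 kg/m³
  sample F: M = 7.60×10⁻³
  sample A: M = 3.57×10⁻³
Highest index: sample F.

sample F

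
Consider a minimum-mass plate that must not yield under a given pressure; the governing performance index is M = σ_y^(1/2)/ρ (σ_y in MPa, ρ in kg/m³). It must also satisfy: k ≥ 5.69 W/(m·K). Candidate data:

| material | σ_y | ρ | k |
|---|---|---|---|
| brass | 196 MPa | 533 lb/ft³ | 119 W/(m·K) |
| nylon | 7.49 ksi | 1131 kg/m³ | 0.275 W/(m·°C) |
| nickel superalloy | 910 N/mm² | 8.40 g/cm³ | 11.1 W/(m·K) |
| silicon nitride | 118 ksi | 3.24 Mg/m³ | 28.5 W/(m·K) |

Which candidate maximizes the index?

Screen on constraints: k ≥ 5.69 W/(m·K). Survivors: brass, nickel superalloy, silicon nitride.
After converting to SI:
  brass: σ_y = 196.0 MPa, ρ = 8538 kg/m³
  nickel superalloy: σ_y = 910.0 MPa, ρ = 8400 kg/m³
  silicon nitride: σ_y = 813.6 MPa, ρ = 3240 kg/m³
  silicon nitride: M = 8.80×10⁻³
  nickel superalloy: M = 3.59×10⁻³
  brass: M = 1.64×10⁻³
Silicon nitride has the largest M.

silicon nitride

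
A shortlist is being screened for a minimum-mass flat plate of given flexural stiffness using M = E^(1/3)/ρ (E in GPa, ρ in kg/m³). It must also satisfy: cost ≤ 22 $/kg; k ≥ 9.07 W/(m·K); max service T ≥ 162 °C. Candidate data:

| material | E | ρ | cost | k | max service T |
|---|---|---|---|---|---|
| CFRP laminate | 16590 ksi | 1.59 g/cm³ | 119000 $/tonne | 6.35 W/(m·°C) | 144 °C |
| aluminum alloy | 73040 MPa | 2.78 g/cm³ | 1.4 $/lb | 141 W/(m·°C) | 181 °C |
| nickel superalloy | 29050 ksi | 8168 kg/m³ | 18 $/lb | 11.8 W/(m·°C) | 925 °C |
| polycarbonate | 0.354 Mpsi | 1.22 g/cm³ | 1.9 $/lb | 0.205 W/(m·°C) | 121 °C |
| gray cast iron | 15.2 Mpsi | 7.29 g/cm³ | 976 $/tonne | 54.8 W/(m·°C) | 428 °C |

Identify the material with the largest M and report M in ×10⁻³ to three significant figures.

aluminum alloy, M = 1.50×10⁻³

Screen on constraints: cost ≤ 22 $/kg; k ≥ 9.07 W/(m·K); max service T ≥ 162 °C. Survivors: aluminum alloy, gray cast iron.
After converting to SI:
  aluminum alloy: E = 73.04 GPa, ρ = 2780 kg/m³
  gray cast iron: E = 104.8 GPa, ρ = 7290 kg/m³
  aluminum alloy: M = 1.50×10⁻³
  gray cast iron: M = 0.647×10⁻³
Highest index: aluminum alloy.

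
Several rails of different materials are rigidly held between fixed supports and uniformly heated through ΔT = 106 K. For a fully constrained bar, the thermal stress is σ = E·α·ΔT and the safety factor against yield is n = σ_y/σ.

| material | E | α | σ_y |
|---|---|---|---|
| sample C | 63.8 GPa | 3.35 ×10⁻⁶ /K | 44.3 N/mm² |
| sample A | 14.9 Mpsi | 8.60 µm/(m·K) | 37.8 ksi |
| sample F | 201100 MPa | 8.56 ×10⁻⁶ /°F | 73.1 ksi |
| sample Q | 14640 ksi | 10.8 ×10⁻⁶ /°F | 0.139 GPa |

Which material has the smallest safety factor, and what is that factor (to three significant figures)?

Per material, after unit conversion:
  sample C: E = 63.80, α = 3.35, σ_y = 44.30 → σ = 22.7 MPa, n = 1.96
  sample A: E = 102.7, α = 8.60, σ_y = 260.6 → σ = 93.7 MPa, n = 2.78
  sample F: E = 201.1, α = 15.4, σ_y = 504.0 → σ = 328 MPa, n = 1.53
  sample Q: E = 100.9, α = 19.4, σ_y = 139.0 → σ = 208 MPa, n = 0.668
The minimum is sample Q at n = 0.668.

sample Q, n = 0.668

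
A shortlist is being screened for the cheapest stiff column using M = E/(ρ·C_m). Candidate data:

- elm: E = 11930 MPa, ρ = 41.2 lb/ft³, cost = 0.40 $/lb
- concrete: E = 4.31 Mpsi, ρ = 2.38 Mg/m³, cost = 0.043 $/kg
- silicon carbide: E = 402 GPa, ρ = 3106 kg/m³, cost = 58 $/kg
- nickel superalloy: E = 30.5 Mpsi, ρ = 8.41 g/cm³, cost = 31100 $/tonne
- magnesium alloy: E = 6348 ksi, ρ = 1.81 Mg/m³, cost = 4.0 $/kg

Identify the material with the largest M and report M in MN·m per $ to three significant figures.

Convert each candidate to consistent units, then evaluate M:
  elm: E = 11.93 GPa, ρ = 660.0 kg/m³, cost = 0.8818 $/kg
  concrete: E = 29.72 GPa, ρ = 2380 kg/m³, cost = 0.04300 $/kg
  silicon carbide: E = 402.0 GPa, ρ = 3106 kg/m³, cost = 58.00 $/kg
  nickel superalloy: E = 210.3 GPa, ρ = 8410 kg/m³, cost = 31.10 $/kg
  magnesium alloy: E = 43.77 GPa, ρ = 1810 kg/m³, cost = 4.000 $/kg
  concrete: M = 290 MN·m per $
  elm: M = 20.5 MN·m per $
  magnesium alloy: M = 6.05 MN·m per $
  silicon carbide: M = 2.23 MN·m per $
  nickel superalloy: M = 0.804 MN·m per $
Concrete has the largest M.

concrete, M = 290 MN·m per $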